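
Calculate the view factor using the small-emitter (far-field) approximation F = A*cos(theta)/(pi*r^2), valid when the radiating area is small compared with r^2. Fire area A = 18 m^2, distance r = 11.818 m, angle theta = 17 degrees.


cos(17 deg) = 0.95630
pi*r^2 = 438.77
F = 18 * 0.95630 / 438.77 = 0.039231

0.039231


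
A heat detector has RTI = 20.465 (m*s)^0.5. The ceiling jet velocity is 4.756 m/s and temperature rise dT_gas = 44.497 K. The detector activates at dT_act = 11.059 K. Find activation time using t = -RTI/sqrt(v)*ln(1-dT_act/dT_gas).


dT_act/dT_gas = 0.24853
ln(1 - 0.24853) = -0.28573
t = -20.465 / sqrt(4.756) * -0.28573 = 2.6813 s

2.6813 s


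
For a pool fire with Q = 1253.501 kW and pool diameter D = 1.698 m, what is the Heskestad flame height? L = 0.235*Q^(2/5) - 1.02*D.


Q^(2/5) = 17.348
0.235 * Q^(2/5) = 4.0768
1.02 * D = 1.7320
L = 2.3448 m

2.3448 m


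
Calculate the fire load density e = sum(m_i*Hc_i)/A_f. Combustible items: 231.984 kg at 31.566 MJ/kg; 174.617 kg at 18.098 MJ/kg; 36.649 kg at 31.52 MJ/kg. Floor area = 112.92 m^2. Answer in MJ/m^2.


Total energy = 231.984*31.566 + 174.617*18.098 + 36.649*31.52
= 7322.807 + 3160.218 + 1155.176
= 11638.20 MJ
e = 11638.20 / 112.92 = 103.07 MJ/m^2

103.07 MJ/m^2


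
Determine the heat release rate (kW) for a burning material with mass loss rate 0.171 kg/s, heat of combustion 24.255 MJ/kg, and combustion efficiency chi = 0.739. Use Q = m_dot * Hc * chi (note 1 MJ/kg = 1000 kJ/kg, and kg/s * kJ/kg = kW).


Hc = 24.255 MJ/kg = 24.255 * 1000 kJ/kg = 24255 kJ/kg
Q = 0.171 kg/s * 24255 kJ/kg * 0.739 = 3065.1 kW

3065.1 kW


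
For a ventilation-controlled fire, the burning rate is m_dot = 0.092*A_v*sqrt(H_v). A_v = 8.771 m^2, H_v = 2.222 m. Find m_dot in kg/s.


sqrt(H_v) = 1.4906
m_dot = 0.092 * 8.771 * 1.4906 = 1.2028 kg/s

1.2028 kg/s


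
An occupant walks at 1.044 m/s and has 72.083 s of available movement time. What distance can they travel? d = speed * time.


d = 1.044 * 72.083 = 75.255 m

75.255 m


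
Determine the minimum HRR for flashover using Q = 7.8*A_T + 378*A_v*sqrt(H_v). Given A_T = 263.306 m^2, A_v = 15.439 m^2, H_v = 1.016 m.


7.8*A_T = 2053.8
sqrt(H_v) = 1.0080
378*A_v*sqrt(H_v) = 5882.4
Q = 2053.8 + 5882.4 = 7936.2 kW

7936.2 kW


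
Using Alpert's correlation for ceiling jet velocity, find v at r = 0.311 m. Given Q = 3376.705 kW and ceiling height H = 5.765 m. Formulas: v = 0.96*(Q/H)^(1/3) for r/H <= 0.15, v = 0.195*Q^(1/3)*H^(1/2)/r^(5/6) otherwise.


r/H = 0.311 / 5.765 = 0.053946
r/H <= 0.15, so v = 0.96*(Q/H)^(1/3)
Q/H = 585.73
(Q/H)^(1/3) = 8.3669
v = 0.96 * 8.3669 = 8.0322 m/s

8.0322 m/s


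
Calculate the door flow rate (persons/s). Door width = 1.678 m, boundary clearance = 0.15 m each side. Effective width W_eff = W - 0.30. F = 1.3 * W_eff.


W_eff = 1.678 - 0.30 = 1.378 m
F = 1.3 * 1.378 = 1.7914 persons/s

1.7914 persons/s


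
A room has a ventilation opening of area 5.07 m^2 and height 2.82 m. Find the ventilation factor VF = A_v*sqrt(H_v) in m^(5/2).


sqrt(H_v) = 1.6793
VF = 5.07 * 1.6793 = 8.5140 m^(5/2)

8.5140 m^(5/2)


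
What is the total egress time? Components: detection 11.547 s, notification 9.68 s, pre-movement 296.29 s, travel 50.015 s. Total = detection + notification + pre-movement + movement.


Total = 11.547 + 9.68 + 296.29 + 50.015 = 367.532 s

367.532 s


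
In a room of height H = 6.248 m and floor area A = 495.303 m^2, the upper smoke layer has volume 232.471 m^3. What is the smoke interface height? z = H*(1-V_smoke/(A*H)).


V/(A*H) = 0.075120
1 - 0.075120 = 0.92488
z = 6.248 * 0.92488 = 5.7786 m

5.7786 m


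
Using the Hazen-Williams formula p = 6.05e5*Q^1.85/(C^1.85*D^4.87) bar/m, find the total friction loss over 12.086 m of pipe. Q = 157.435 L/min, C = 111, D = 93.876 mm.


Q^1.85 = 11605
C^1.85 = 6079.2
D^4.87 = 4.0396e+09
p/m = 0.00028589 bar/m
p_total = 0.00028589 * 12.086 = 0.0034553 bar

0.0034553 bar


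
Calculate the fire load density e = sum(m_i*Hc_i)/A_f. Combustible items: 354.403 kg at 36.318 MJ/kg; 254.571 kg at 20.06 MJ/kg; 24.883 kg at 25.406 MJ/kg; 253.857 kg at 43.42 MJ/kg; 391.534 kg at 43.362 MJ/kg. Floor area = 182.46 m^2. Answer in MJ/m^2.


Total energy = 354.403*36.318 + 254.571*20.06 + 24.883*25.406 + 253.857*43.42 + 391.534*43.362
= 12871.21 + 5106.694 + 632.1775 + 11022.47 + 16977.70
= 46610.25 MJ
e = 46610.25 / 182.46 = 255.45 MJ/m^2

255.45 MJ/m^2


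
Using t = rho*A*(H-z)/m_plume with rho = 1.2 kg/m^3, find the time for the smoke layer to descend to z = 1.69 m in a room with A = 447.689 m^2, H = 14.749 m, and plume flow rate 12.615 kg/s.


H - z = 13.059 m
t = 1.2 * 447.689 * 13.059 / 12.615 = 556.14 s

556.14 s


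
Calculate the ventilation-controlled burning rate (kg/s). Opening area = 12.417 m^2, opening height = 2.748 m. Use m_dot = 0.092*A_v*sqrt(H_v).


sqrt(H_v) = 1.6577
m_dot = 0.092 * 12.417 * 1.6577 = 1.8937 kg/s

1.8937 kg/s


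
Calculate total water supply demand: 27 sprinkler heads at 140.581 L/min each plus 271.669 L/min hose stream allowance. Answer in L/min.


Sprinkler demand = 27 * 140.581 = 3795.687 L/min
Total = 3795.687 + 271.669 = 4067.356 L/min

4067.356 L/min


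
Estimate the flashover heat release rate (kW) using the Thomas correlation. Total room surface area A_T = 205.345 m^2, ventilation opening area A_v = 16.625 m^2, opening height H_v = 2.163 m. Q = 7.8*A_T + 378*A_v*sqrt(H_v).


7.8*A_T = 1601.691
sqrt(H_v) = 1.4707
378*A_v*sqrt(H_v) = 9242.3
Q = 1601.691 + 9242.3 = 10844 kW

10844 kW


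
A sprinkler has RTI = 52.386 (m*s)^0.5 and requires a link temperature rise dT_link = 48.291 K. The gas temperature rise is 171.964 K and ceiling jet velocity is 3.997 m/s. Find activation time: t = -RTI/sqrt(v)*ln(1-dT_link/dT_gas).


dT_link/dT_gas = 0.28082
ln(1 - 0.28082) = -0.32964
t = -52.386 / sqrt(3.997) * -0.32964 = 8.6376 s

8.6376 s


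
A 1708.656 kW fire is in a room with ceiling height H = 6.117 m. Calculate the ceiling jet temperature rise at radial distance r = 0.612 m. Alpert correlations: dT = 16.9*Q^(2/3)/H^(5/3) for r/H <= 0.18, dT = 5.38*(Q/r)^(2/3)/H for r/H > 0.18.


r/H = 0.612 / 6.117 = 0.10005
r/H <= 0.18, so dT = 16.9*Q^(2/3)/H^(5/3)
Q^(2/3) = 142.92
H^(5/3) = 20.460
dT = 16.9 * 142.92 / 20.460 = 118.06 K

118.06 K


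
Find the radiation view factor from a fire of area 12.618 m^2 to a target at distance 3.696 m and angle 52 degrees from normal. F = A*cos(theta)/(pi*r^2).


cos(52 deg) = 0.61566
pi*r^2 = 42.915
F = 12.618 * 0.61566 / 42.915 = 0.18102

0.18102


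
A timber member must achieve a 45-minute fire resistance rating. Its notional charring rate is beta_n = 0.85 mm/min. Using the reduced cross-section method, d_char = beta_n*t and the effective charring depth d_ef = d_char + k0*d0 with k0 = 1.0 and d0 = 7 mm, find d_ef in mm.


d_char = 0.85 * 45 = 38.25 mm
d_ef = 38.25 + 1.0*7 = 45.25 mm

45.25 mm


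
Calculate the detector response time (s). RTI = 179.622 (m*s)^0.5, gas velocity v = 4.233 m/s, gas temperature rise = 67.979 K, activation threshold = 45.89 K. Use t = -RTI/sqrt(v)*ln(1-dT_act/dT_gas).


dT_act/dT_gas = 0.67506
ln(1 - 0.67506) = -1.1241
t = -179.622 / sqrt(4.233) * -1.1241 = 98.140 s

98.140 s


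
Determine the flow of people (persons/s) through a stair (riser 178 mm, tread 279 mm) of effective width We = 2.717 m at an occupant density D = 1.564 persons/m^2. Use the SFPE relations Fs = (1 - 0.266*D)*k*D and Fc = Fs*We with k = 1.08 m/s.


1 - 0.266*D = 1 - 0.266*1.564 = 0.58398
Fs = 0.58398 * 1.08 * 1.564 = 0.98641 persons/(s*m)
Fc = 0.98641 * 2.717 = 2.6801 persons/s

2.6801 persons/s


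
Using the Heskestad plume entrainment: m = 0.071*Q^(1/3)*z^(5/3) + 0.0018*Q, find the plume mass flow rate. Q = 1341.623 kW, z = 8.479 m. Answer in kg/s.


Q^(1/3) = 11.029
z^(5/3) = 35.257
First term = 0.071 * 11.029 * 35.257 = 27.609
Second term = 0.0018 * 1341.623 = 2.4149
m = 30.023 kg/s

30.023 kg/s


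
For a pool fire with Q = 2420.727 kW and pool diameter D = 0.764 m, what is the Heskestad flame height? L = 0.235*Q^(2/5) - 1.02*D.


Q^(2/5) = 22.572
0.235 * Q^(2/5) = 5.3045
1.02 * D = 0.77928
L = 4.5252 m

4.5252 m


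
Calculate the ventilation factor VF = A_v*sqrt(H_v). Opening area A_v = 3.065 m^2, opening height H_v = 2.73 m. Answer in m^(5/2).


sqrt(H_v) = 1.6523
VF = 3.065 * 1.6523 = 5.0642 m^(5/2)

5.0642 m^(5/2)


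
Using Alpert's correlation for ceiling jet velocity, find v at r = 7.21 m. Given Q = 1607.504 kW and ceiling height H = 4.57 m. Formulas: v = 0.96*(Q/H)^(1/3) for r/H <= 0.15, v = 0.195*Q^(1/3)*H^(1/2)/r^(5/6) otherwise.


r/H = 7.21 / 4.57 = 1.5777
r/H > 0.15, so v = 0.195*Q^(1/3)*H^(1/2)/r^(5/6)
Q^(1/3) = 11.714
H^(1/2) = 2.1378
r^(5/6) = 5.1874
v = 0.195 * 11.714 * 2.1378 / 5.1874 = 0.94138 m/s

0.94138 m/s


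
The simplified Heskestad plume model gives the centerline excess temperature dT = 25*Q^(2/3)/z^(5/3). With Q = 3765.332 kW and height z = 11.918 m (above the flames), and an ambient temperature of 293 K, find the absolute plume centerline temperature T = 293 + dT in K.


Q^(2/3) = 242.03
z^(5/3) = 62.183
dT = 25 * 242.03 / 62.183 = 97.305 K
T = 293 + 97.305 = 390.31 K

390.31 K


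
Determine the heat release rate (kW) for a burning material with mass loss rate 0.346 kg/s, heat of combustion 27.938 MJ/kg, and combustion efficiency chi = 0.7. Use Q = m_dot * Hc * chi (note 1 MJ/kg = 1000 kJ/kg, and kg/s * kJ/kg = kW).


Hc = 27.938 MJ/kg = 27.938 * 1000 kJ/kg = 27938 kJ/kg
Q = 0.346 kg/s * 27938 kJ/kg * 0.7 = 6766.6 kW

6766.6 kW


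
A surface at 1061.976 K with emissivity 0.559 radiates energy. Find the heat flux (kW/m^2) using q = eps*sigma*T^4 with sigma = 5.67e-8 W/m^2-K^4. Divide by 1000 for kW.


T^4 = 1.2719e+12
q = 0.559 * 5.67e-8 * 1.2719e+12 / 1000 = 40.314 kW/m^2

40.314 kW/m^2


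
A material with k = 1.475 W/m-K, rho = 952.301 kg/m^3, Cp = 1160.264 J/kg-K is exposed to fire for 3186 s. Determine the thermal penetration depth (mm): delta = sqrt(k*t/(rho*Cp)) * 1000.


alpha = 1.475 / (952.301 * 1160.264) = 1.3349e-06 m^2/s
alpha * t = 0.0042531
delta = sqrt(0.0042531) * 1000 = 65.216 mm

65.216 mm


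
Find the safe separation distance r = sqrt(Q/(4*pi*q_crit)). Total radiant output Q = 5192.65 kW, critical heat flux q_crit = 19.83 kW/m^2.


4*pi*q_crit = 249.19
Q/(4*pi*q_crit) = 20.838
r = sqrt(20.838) = 4.5649 m

4.5649 m


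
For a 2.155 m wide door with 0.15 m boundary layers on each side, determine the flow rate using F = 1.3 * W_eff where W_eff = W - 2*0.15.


W_eff = 2.155 - 0.30 = 1.855 m
F = 1.3 * 1.855 = 2.4115 persons/s

2.4115 persons/s


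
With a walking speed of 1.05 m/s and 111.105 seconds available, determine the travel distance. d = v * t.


d = 1.05 * 111.105 = 116.66 m

116.66 m


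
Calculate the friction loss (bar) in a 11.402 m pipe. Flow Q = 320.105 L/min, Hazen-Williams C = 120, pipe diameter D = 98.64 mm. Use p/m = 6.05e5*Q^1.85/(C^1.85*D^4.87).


Q^1.85 = 43131
C^1.85 = 7022.4
D^4.87 = 5.1409e+09
p/m = 0.00072281 bar/m
p_total = 0.00072281 * 11.402 = 0.0082415 bar

0.0082415 bar


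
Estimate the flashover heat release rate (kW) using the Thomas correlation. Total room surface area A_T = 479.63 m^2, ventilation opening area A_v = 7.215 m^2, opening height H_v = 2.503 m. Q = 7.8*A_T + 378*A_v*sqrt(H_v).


7.8*A_T = 3741.114
sqrt(H_v) = 1.5821
378*A_v*sqrt(H_v) = 4314.8
Q = 3741.114 + 4314.8 = 8055.9 kW

8055.9 kW


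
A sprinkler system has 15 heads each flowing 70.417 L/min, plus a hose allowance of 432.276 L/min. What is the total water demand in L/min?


Sprinkler demand = 15 * 70.417 = 1056.255 L/min
Total = 1056.255 + 432.276 = 1488.531 L/min

1488.531 L/min


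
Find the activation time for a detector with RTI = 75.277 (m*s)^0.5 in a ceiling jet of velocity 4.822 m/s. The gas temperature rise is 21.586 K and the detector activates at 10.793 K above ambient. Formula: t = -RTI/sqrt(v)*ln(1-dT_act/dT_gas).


dT_act/dT_gas = 0.5
ln(1 - 0.5) = -0.69315
t = -75.277 / sqrt(4.822) * -0.69315 = 23.762 s

23.762 s


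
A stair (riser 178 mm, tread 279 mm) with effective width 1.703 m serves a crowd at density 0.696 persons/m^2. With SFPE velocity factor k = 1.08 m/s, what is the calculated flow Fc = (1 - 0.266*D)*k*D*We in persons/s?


1 - 0.266*D = 1 - 0.266*0.696 = 0.81486
Fs = 0.81486 * 1.08 * 0.696 = 0.61252 persons/(s*m)
Fc = 0.61252 * 1.703 = 1.0431 persons/s

1.0431 persons/s


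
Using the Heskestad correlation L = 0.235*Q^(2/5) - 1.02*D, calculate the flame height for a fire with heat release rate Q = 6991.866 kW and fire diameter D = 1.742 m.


Q^(2/5) = 34.501
0.235 * Q^(2/5) = 8.1078
1.02 * D = 1.7768
L = 6.3310 m

6.3310 m


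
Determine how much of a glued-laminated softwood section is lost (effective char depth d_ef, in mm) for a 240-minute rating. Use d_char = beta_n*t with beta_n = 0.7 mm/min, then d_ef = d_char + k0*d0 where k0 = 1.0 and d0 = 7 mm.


d_char = 0.7 * 240 = 168 mm
d_ef = 168 + 1.0*7 = 175 mm

175 mm


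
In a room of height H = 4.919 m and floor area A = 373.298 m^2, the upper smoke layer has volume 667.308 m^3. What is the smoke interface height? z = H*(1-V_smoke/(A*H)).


V/(A*H) = 0.36341
1 - 0.36341 = 0.63659
z = 4.919 * 0.63659 = 3.1314 m

3.1314 m


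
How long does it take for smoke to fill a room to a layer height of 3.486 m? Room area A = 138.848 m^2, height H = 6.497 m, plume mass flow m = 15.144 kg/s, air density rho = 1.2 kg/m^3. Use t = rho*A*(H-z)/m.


H - z = 3.011 m
t = 1.2 * 138.848 * 3.011 / 15.144 = 33.128 s

33.128 s


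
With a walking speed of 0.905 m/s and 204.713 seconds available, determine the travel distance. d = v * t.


d = 0.905 * 204.713 = 185.27 m

185.27 m


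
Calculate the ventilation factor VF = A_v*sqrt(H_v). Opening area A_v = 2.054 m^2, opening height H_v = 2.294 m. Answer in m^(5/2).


sqrt(H_v) = 1.5146
VF = 2.054 * 1.5146 = 3.1110 m^(5/2)

3.1110 m^(5/2)


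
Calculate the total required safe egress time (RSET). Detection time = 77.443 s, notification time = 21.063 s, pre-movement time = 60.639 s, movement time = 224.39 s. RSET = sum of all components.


Total = 77.443 + 21.063 + 60.639 + 224.39 = 383.535 s

383.535 s


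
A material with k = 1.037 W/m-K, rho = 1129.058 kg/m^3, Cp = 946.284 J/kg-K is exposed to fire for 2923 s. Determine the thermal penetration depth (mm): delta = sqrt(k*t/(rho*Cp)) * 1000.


alpha = 1.037 / (1129.058 * 946.284) = 9.7060e-07 m^2/s
alpha * t = 0.0028371
delta = sqrt(0.0028371) * 1000 = 53.264 mm

53.264 mm


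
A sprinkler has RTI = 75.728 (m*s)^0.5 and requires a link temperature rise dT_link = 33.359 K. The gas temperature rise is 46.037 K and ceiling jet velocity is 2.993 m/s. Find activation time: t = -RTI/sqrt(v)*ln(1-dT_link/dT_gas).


dT_link/dT_gas = 0.72461
ln(1 - 0.72461) = -1.2896
t = -75.728 / sqrt(2.993) * -1.2896 = 56.448 s

56.448 s


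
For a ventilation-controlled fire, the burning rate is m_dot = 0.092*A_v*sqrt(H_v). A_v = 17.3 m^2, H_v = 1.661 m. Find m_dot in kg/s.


sqrt(H_v) = 1.2888
m_dot = 0.092 * 17.3 * 1.2888 = 2.0513 kg/s

2.0513 kg/s


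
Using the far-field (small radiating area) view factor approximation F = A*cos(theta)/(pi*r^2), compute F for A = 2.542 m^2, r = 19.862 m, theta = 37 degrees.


cos(37 deg) = 0.79864
pi*r^2 = 1239.4
F = 2.542 * 0.79864 / 1239.4 = 0.0016381

0.0016381


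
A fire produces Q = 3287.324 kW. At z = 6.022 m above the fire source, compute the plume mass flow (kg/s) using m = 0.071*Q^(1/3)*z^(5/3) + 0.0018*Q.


Q^(1/3) = 14.869
z^(5/3) = 19.933
First term = 0.071 * 14.869 * 19.933 = 21.043
Second term = 0.0018 * 3287.324 = 5.9172
m = 26.960 kg/s

26.960 kg/s


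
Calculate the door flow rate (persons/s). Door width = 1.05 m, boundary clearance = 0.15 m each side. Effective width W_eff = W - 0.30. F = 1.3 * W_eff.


W_eff = 1.05 - 0.30 = 0.75 m
F = 1.3 * 0.75 = 0.975 persons/s

0.975 persons/s


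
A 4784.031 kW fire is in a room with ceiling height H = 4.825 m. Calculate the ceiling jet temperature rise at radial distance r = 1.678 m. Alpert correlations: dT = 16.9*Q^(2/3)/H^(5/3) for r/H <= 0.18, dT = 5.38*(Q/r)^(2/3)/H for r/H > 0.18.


r/H = 1.678 / 4.825 = 0.34777
r/H > 0.18, so dT = 5.38*(Q/r)^(2/3)/H
Q/r = 2851.0
(Q/r)^(2/3) = 201.06
dT = 5.38 * 201.06 / 4.825 = 224.19 K

224.19 K


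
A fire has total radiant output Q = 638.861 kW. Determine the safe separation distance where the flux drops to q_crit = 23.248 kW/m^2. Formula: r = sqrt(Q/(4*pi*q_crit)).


4*pi*q_crit = 292.14
Q/(4*pi*q_crit) = 2.1868
r = sqrt(2.1868) = 1.4788 m

1.4788 m


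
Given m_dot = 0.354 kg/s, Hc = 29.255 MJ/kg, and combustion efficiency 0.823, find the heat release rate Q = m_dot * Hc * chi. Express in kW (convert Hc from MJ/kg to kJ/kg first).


Hc = 29.255 MJ/kg = 29.255 * 1000 kJ/kg = 29255 kJ/kg
Q = 0.354 kg/s * 29255 kJ/kg * 0.823 = 8523.2 kW

8523.2 kW


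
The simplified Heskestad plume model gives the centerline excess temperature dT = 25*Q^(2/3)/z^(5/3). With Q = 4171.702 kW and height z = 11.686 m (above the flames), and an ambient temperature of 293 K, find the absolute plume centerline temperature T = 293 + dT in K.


Q^(2/3) = 259.14
z^(5/3) = 60.179
dT = 25 * 259.14 / 60.179 = 107.66 K
T = 293 + 107.66 = 400.66 K

400.66 K


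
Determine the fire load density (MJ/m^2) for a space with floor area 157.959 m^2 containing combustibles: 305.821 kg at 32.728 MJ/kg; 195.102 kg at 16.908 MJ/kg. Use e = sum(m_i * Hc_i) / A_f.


Total energy = 305.821*32.728 + 195.102*16.908
= 10008.91 + 3298.785
= 13307.69 MJ
e = 13307.69 / 157.959 = 84.248 MJ/m^2

84.248 MJ/m^2


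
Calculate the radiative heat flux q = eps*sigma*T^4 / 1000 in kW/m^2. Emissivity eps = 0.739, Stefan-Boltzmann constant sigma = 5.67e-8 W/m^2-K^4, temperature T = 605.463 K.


T^4 = 1.3438e+11
q = 0.739 * 5.67e-8 * 1.3438e+11 / 1000 = 5.6309 kW/m^2

5.6309 kW/m^2


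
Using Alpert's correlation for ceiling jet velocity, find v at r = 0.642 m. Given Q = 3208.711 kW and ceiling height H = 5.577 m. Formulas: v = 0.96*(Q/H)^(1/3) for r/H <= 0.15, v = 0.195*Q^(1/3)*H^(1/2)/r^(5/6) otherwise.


r/H = 0.642 / 5.577 = 0.11512
r/H <= 0.15, so v = 0.96*(Q/H)^(1/3)
Q/H = 575.35
(Q/H)^(1/3) = 8.3172
v = 0.96 * 8.3172 = 7.9845 m/s

7.9845 m/s


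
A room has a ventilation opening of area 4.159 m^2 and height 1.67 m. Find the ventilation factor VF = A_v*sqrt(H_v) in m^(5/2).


sqrt(H_v) = 1.2923
VF = 4.159 * 1.2923 = 5.3746 m^(5/2)

5.3746 m^(5/2)


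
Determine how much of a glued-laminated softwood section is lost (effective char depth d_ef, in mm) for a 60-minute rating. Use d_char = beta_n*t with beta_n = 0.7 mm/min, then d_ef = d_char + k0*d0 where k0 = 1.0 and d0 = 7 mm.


d_char = 0.7 * 60 = 42 mm
d_ef = 42 + 1.0*7 = 49 mm

49 mm


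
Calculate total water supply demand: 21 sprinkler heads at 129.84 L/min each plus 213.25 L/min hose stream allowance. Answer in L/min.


Sprinkler demand = 21 * 129.84 = 2726.64 L/min
Total = 2726.64 + 213.25 = 2939.89 L/min

2939.89 L/min


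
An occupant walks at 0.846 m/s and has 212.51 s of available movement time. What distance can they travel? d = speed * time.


d = 0.846 * 212.51 = 179.78 m

179.78 m


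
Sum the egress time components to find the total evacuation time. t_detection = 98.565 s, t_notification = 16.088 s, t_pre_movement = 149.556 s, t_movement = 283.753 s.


Total = 98.565 + 16.088 + 149.556 + 283.753 = 547.962 s

547.962 s


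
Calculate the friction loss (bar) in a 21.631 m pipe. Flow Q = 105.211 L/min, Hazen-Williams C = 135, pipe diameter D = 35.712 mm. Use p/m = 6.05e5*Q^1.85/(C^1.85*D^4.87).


Q^1.85 = 5505.7
C^1.85 = 8732.1
D^4.87 = 3.6493e+07
p/m = 0.010453 bar/m
p_total = 0.010453 * 21.631 = 0.22611 bar

0.22611 bar


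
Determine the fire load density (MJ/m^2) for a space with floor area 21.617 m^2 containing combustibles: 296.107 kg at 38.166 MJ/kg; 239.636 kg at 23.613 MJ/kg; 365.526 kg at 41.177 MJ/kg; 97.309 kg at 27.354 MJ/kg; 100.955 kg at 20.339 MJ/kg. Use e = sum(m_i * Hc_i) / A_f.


Total energy = 296.107*38.166 + 239.636*23.613 + 365.526*41.177 + 97.309*27.354 + 100.955*20.339
= 11301.22 + 5658.525 + 15051.26 + 2661.790 + 2053.324
= 36726.12 MJ
e = 36726.12 / 21.617 = 1698.9 MJ/m^2

1698.9 MJ/m^2


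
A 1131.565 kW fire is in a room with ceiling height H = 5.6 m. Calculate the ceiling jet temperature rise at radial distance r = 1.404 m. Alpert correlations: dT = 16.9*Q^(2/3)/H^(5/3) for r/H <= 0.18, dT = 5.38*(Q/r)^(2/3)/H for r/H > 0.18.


r/H = 1.404 / 5.6 = 0.25071
r/H > 0.18, so dT = 5.38*(Q/r)^(2/3)/H
Q/r = 805.96
(Q/r)^(2/3) = 86.605
dT = 5.38 * 86.605 / 5.6 = 83.202 K

83.202 K


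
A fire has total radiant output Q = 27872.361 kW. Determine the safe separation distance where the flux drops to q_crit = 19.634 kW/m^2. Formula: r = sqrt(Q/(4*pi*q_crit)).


4*pi*q_crit = 246.73
Q/(4*pi*q_crit) = 112.97
r = sqrt(112.97) = 10.629 m

10.629 m


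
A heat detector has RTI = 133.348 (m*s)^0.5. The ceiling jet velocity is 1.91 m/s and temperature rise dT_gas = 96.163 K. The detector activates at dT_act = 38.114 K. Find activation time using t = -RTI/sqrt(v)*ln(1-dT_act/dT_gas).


dT_act/dT_gas = 0.39635
ln(1 - 0.39635) = -0.50476
t = -133.348 / sqrt(1.91) * -0.50476 = 48.703 s

48.703 s


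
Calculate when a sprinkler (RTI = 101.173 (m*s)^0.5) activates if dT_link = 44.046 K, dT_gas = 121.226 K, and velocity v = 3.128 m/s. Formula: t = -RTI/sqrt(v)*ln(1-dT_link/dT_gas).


dT_link/dT_gas = 0.36334
ln(1 - 0.36334) = -0.45152
t = -101.173 / sqrt(3.128) * -0.45152 = 25.829 s

25.829 s


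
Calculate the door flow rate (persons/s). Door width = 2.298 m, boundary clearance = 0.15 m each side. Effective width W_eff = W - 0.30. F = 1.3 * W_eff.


W_eff = 2.298 - 0.30 = 1.998 m
F = 1.3 * 1.998 = 2.5974 persons/s

2.5974 persons/s


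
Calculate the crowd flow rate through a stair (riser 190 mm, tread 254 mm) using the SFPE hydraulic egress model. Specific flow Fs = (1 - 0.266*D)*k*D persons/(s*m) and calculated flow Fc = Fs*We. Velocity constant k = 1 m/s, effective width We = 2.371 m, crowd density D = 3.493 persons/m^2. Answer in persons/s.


1 - 0.266*D = 1 - 0.266*3.493 = 0.070862
Fs = 0.070862 * 1 * 3.493 = 0.24752 persons/(s*m)
Fc = 0.24752 * 2.371 = 0.58687 persons/s

0.58687 persons/s


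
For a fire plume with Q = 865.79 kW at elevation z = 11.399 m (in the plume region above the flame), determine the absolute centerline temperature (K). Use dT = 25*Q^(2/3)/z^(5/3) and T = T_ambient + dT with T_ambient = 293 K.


Q^(2/3) = 90.840
z^(5/3) = 57.736
dT = 25 * 90.840 / 57.736 = 39.334 K
T = 293 + 39.334 = 332.33 K

332.33 K


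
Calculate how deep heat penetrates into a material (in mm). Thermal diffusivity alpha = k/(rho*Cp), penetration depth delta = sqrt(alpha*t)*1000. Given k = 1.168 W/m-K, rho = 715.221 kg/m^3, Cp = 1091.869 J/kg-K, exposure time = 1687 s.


alpha = 1.168 / (715.221 * 1091.869) = 1.4957e-06 m^2/s
alpha * t = 0.0025232
delta = sqrt(0.0025232) * 1000 = 50.231 mm

50.231 mm


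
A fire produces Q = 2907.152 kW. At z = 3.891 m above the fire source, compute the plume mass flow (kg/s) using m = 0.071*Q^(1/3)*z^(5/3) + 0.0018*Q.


Q^(1/3) = 14.272
z^(5/3) = 9.6258
First term = 0.071 * 14.272 * 9.6258 = 9.7540
Second term = 0.0018 * 2907.152 = 5.2329
m = 14.987 kg/s

14.987 kg/s


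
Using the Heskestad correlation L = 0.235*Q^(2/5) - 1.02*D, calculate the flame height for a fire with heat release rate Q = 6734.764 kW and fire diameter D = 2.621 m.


Q^(2/5) = 33.988
0.235 * Q^(2/5) = 7.9872
1.02 * D = 2.6734
L = 5.3138 m

5.3138 m


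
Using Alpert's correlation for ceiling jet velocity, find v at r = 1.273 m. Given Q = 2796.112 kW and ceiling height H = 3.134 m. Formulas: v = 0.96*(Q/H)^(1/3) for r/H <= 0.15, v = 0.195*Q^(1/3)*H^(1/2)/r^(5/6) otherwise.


r/H = 1.273 / 3.134 = 0.40619
r/H > 0.15, so v = 0.195*Q^(1/3)*H^(1/2)/r^(5/6)
Q^(1/3) = 14.088
H^(1/2) = 1.7703
r^(5/6) = 1.2228
v = 0.195 * 14.088 * 1.7703 / 1.2228 = 3.9772 m/s

3.9772 m/s


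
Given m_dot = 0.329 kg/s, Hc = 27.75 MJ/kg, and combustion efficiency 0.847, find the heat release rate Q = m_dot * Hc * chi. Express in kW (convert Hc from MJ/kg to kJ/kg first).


Hc = 27.75 MJ/kg = 27.75 * 1000 kJ/kg = 27750 kJ/kg
Q = 0.329 kg/s * 27750 kJ/kg * 0.847 = 7732.9 kW

7732.9 kW


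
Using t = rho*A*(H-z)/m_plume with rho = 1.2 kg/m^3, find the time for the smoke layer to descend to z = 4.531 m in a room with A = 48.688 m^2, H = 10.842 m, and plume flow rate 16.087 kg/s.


H - z = 6.311 m
t = 1.2 * 48.688 * 6.311 / 16.087 = 22.921 s

22.921 s


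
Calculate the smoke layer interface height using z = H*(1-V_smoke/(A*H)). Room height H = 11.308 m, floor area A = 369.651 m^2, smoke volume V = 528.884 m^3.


V/(A*H) = 0.12653
1 - 0.12653 = 0.87347
z = 11.308 * 0.87347 = 9.8772 m

9.8772 m


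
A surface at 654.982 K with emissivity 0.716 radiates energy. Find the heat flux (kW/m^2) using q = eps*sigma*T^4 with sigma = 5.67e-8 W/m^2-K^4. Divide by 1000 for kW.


T^4 = 1.8404e+11
q = 0.716 * 5.67e-8 * 1.8404e+11 / 1000 = 7.4716 kW/m^2

7.4716 kW/m^2


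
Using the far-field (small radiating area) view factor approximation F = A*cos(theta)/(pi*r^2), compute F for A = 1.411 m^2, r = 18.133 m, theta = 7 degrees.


cos(7 deg) = 0.99255
pi*r^2 = 1033.0
F = 1.411 * 0.99255 / 1033.0 = 0.0013558

0.0013558


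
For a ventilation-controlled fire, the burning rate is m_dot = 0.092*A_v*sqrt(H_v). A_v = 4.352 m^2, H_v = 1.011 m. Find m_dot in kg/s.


sqrt(H_v) = 1.0055
m_dot = 0.092 * 4.352 * 1.0055 = 0.40258 kg/s

0.40258 kg/s


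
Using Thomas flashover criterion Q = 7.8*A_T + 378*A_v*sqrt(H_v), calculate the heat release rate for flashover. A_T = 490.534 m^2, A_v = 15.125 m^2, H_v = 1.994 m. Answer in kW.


7.8*A_T = 3826.2
sqrt(H_v) = 1.4121
378*A_v*sqrt(H_v) = 8073.3
Q = 3826.2 + 8073.3 = 11899 kW

11899 kW


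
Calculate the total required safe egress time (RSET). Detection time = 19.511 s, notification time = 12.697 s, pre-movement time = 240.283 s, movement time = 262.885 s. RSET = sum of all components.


Total = 19.511 + 12.697 + 240.283 + 262.885 = 535.376 s

535.376 s


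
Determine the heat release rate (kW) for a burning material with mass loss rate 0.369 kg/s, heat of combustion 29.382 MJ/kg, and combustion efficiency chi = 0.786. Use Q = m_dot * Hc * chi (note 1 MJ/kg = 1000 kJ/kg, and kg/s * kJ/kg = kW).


Hc = 29.382 MJ/kg = 29.382 * 1000 kJ/kg = 29382 kJ/kg
Q = 0.369 kg/s * 29382 kJ/kg * 0.786 = 8521.8 kW

8521.8 kW


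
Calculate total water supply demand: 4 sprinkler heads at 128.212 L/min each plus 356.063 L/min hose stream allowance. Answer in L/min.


Sprinkler demand = 4 * 128.212 = 512.848 L/min
Total = 512.848 + 356.063 = 868.911 L/min

868.911 L/min


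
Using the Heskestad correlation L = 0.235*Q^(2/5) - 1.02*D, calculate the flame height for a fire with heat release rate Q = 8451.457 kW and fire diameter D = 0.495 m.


Q^(2/5) = 37.220
0.235 * Q^(2/5) = 8.7466
1.02 * D = 0.50490
L = 8.2417 m

8.2417 m


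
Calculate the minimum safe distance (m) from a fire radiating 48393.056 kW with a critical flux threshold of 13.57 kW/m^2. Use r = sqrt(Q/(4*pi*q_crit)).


4*pi*q_crit = 170.53
Q/(4*pi*q_crit) = 283.79
r = sqrt(283.79) = 16.846 m

16.846 m


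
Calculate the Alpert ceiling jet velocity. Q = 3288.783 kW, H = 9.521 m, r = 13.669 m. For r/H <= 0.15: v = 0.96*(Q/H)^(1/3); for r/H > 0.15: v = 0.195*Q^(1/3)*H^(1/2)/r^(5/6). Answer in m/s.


r/H = 13.669 / 9.521 = 1.4357
r/H > 0.15, so v = 0.195*Q^(1/3)*H^(1/2)/r^(5/6)
Q^(1/3) = 14.871
H^(1/2) = 3.0856
r^(5/6) = 8.8399
v = 0.195 * 14.871 * 3.0856 / 8.8399 = 1.0122 m/s

1.0122 m/s


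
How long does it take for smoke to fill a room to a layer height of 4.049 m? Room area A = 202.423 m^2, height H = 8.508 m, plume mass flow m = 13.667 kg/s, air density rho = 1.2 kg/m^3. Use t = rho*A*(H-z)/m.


H - z = 4.459 m
t = 1.2 * 202.423 * 4.459 / 13.667 = 79.251 s

79.251 s


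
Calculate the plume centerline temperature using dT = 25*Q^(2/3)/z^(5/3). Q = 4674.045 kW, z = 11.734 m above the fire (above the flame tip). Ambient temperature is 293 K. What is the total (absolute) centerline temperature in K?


Q^(2/3) = 279.55
z^(5/3) = 60.591
dT = 25 * 279.55 / 60.591 = 115.34 K
T = 293 + 115.34 = 408.34 K

408.34 K


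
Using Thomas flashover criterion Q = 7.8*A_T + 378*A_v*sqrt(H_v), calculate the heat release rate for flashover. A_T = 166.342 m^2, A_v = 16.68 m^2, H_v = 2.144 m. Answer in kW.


7.8*A_T = 1297.5
sqrt(H_v) = 1.4642
378*A_v*sqrt(H_v) = 9232.1
Q = 1297.5 + 9232.1 = 10530 kW

10530 kW


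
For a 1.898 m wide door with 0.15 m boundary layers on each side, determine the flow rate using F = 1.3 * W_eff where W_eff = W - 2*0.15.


W_eff = 1.898 - 0.30 = 1.598 m
F = 1.3 * 1.598 = 2.0774 persons/s

2.0774 persons/s


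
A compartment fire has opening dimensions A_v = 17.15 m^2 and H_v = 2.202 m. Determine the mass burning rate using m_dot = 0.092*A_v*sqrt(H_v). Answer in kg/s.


sqrt(H_v) = 1.4839
m_dot = 0.092 * 17.15 * 1.4839 = 2.3413 kg/s

2.3413 kg/s


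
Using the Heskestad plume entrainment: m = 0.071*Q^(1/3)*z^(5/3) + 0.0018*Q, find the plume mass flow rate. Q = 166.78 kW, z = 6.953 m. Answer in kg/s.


Q^(1/3) = 5.5045
z^(5/3) = 25.329
First term = 0.071 * 5.5045 * 25.329 = 9.8990
Second term = 0.0018 * 166.78 = 0.30020
m = 10.199 kg/s

10.199 kg/s


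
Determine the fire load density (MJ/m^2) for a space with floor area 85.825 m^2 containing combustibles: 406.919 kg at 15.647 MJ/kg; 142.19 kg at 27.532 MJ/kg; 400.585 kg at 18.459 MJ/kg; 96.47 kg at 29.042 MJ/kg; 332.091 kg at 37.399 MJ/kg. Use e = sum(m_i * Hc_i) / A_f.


Total energy = 406.919*15.647 + 142.19*27.532 + 400.585*18.459 + 96.47*29.042 + 332.091*37.399
= 6367.062 + 3914.775 + 7394.399 + 2801.682 + 12419.87
= 32897.79 MJ
e = 32897.79 / 85.825 = 383.31 MJ/m^2

383.31 MJ/m^2


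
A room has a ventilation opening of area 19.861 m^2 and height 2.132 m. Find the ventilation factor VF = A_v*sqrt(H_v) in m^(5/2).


sqrt(H_v) = 1.4601
VF = 19.861 * 1.4601 = 29.000 m^(5/2)

29.000 m^(5/2)


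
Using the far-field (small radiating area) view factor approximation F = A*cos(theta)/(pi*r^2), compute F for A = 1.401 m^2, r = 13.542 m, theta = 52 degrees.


cos(52 deg) = 0.61566
pi*r^2 = 576.12
F = 1.401 * 0.61566 / 576.12 = 0.0014971

0.0014971


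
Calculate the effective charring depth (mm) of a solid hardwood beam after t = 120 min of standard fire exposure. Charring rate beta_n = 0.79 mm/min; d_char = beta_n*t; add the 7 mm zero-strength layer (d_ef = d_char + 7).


d_char = 0.79 * 120 = 94.8 mm
d_ef = 94.8 + 1.0*7 = 101.8 mm

101.8 mm


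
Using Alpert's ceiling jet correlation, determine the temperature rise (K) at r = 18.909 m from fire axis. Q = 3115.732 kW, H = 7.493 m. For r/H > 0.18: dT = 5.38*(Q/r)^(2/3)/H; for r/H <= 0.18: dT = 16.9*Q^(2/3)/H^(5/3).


r/H = 18.909 / 7.493 = 2.5236
r/H > 0.18, so dT = 5.38*(Q/r)^(2/3)/H
Q/r = 164.78
(Q/r)^(2/3) = 30.056
dT = 5.38 * 30.056 / 7.493 = 21.580 K

21.580 K


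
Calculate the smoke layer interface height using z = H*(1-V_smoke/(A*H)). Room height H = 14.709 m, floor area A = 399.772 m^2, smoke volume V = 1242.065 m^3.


V/(A*H) = 0.21123
1 - 0.21123 = 0.78877
z = 14.709 * 0.78877 = 11.602 m

11.602 m


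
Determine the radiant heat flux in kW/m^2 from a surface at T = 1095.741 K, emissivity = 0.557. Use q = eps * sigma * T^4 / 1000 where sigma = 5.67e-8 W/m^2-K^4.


T^4 = 1.4416e+12
q = 0.557 * 5.67e-8 * 1.4416e+12 / 1000 = 45.527 kW/m^2

45.527 kW/m^2


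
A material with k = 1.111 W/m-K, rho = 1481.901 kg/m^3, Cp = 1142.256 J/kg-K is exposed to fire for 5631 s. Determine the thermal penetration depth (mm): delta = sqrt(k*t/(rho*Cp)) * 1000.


alpha = 1.111 / (1481.901 * 1142.256) = 6.5634e-07 m^2/s
alpha * t = 0.0036959
delta = sqrt(0.0036959) * 1000 = 60.794 mm

60.794 mm


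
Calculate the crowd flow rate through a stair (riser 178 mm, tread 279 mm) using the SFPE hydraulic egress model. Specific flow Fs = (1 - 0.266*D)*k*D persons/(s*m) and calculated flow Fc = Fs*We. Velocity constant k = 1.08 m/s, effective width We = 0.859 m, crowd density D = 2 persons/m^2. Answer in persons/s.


1 - 0.266*D = 1 - 0.266*2 = 0.468
Fs = 0.468 * 1.08 * 2 = 1.0109 persons/(s*m)
Fc = 1.0109 * 0.859 = 0.86835 persons/s

0.86835 persons/s


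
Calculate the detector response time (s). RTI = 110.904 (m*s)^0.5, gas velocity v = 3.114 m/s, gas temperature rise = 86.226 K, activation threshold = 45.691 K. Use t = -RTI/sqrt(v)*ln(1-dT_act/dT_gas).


dT_act/dT_gas = 0.52990
ln(1 - 0.52990) = -0.75481
t = -110.904 / sqrt(3.114) * -0.75481 = 47.438 s

47.438 s


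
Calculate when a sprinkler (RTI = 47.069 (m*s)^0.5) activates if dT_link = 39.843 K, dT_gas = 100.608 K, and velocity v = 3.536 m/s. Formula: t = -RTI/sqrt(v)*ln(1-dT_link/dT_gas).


dT_link/dT_gas = 0.39602
ln(1 - 0.39602) = -0.50422
t = -47.069 / sqrt(3.536) * -0.50422 = 12.621 s

12.621 s


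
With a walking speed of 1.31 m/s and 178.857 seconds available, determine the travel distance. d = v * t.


d = 1.31 * 178.857 = 234.30 m

234.30 m


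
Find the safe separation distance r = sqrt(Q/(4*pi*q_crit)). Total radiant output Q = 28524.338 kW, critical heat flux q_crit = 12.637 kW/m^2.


4*pi*q_crit = 158.80
Q/(4*pi*q_crit) = 179.62
r = sqrt(179.62) = 13.402 m

13.402 m


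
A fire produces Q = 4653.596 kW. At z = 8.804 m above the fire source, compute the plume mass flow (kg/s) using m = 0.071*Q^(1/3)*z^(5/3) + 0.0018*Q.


Q^(1/3) = 16.695
z^(5/3) = 37.538
First term = 0.071 * 16.695 * 37.538 = 44.496
Second term = 0.0018 * 4653.596 = 8.3765
m = 52.873 kg/s

52.873 kg/s


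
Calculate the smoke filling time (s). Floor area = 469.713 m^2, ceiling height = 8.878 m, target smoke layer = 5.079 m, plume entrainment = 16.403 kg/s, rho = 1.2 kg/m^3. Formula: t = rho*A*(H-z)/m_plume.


H - z = 3.799 m
t = 1.2 * 469.713 * 3.799 / 16.403 = 130.54 s

130.54 s


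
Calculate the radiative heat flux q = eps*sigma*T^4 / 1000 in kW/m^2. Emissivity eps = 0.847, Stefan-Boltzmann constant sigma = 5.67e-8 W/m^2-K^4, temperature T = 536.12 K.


T^4 = 8.2613e+10
q = 0.847 * 5.67e-8 * 8.2613e+10 / 1000 = 3.9675 kW/m^2

3.9675 kW/m^2


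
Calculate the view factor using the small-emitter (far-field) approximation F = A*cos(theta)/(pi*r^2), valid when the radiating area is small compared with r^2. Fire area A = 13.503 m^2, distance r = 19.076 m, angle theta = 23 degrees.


cos(23 deg) = 0.92050
pi*r^2 = 1143.2
F = 13.503 * 0.92050 / 1143.2 = 0.010873

0.010873


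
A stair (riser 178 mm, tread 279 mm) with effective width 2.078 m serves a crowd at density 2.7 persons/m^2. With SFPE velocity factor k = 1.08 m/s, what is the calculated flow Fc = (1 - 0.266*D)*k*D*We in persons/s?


1 - 0.266*D = 1 - 0.266*2.7 = 0.28180
Fs = 0.28180 * 1.08 * 2.7 = 0.82173 persons/(s*m)
Fc = 0.82173 * 2.078 = 1.7076 persons/s

1.7076 persons/s


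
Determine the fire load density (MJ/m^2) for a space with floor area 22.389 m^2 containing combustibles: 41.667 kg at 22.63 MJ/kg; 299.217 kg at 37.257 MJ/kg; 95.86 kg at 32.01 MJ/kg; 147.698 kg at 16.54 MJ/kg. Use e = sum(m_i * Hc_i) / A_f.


Total energy = 41.667*22.63 + 299.217*37.257 + 95.86*32.01 + 147.698*16.54
= 942.9242 + 11147.93 + 3068.479 + 2442.925
= 17602.26 MJ
e = 17602.26 / 22.389 = 786.20 MJ/m^2

786.20 MJ/m^2


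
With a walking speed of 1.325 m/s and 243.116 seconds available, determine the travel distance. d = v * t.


d = 1.325 * 243.116 = 322.13 m

322.13 m


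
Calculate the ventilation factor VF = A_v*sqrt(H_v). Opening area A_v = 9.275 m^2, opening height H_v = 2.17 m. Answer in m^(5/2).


sqrt(H_v) = 1.4731
VF = 9.275 * 1.4731 = 13.663 m^(5/2)

13.663 m^(5/2)


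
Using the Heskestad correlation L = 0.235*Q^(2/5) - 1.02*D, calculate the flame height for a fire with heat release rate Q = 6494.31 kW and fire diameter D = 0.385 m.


Q^(2/5) = 33.498
0.235 * Q^(2/5) = 7.8719
1.02 * D = 0.39270
L = 7.4792 m

7.4792 m


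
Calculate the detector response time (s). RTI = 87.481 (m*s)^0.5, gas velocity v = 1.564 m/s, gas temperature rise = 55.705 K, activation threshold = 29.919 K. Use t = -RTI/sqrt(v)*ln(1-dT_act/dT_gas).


dT_act/dT_gas = 0.53710
ln(1 - 0.53710) = -0.77024
t = -87.481 / sqrt(1.564) * -0.77024 = 53.879 s

53.879 s


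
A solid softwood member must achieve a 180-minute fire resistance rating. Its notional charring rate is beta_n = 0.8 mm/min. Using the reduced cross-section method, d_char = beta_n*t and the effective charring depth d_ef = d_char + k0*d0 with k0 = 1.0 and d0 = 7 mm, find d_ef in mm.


d_char = 0.8 * 180 = 144 mm
d_ef = 144 + 1.0*7 = 151 mm

151 mm


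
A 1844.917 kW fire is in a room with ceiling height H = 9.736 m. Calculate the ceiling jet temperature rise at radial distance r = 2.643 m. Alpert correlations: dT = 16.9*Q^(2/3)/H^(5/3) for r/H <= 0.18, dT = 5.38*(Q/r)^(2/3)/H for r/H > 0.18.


r/H = 2.643 / 9.736 = 0.27147
r/H > 0.18, so dT = 5.38*(Q/r)^(2/3)/H
Q/r = 698.04
(Q/r)^(2/3) = 78.690
dT = 5.38 * 78.690 / 9.736 = 43.483 K

43.483 K


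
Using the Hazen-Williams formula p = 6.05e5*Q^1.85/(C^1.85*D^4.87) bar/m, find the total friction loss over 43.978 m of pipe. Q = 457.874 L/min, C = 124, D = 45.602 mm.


Q^1.85 = 83633
C^1.85 = 7461.6
D^4.87 = 1.2002e+08
p/m = 0.056501 bar/m
p_total = 0.056501 * 43.978 = 2.4848 bar

2.4848 bar


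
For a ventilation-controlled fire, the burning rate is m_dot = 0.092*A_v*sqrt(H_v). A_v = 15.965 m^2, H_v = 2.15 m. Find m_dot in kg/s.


sqrt(H_v) = 1.4663
m_dot = 0.092 * 15.965 * 1.4663 = 2.1537 kg/s

2.1537 kg/s


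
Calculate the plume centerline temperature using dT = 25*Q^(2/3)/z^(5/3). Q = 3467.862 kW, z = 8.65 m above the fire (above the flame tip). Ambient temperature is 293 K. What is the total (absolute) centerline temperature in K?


Q^(2/3) = 229.11
z^(5/3) = 36.450
dT = 25 * 229.11 / 36.450 = 157.14 K
T = 293 + 157.14 = 450.14 K

450.14 K


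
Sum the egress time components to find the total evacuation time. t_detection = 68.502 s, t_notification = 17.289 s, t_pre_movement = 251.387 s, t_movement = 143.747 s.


Total = 68.502 + 17.289 + 251.387 + 143.747 = 480.925 s

480.925 s


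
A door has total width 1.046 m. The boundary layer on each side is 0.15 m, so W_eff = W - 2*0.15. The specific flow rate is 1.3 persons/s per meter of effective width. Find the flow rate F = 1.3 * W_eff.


W_eff = 1.046 - 0.30 = 0.746 m
F = 1.3 * 0.746 = 0.96980 persons/s

0.96980 persons/s


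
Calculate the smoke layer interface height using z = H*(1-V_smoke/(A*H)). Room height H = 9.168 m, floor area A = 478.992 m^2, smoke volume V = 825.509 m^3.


V/(A*H) = 0.18798
1 - 0.18798 = 0.81202
z = 9.168 * 0.81202 = 7.4446 m

7.4446 m


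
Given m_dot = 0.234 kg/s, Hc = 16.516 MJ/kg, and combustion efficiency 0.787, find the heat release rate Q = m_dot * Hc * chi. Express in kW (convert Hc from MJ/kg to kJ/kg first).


Hc = 16.516 MJ/kg = 16.516 * 1000 kJ/kg = 16516 kJ/kg
Q = 0.234 kg/s * 16516 kJ/kg * 0.787 = 3041.6 kW

3041.6 kW


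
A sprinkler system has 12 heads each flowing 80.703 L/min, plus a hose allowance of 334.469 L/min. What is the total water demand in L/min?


Sprinkler demand = 12 * 80.703 = 968.436 L/min
Total = 968.436 + 334.469 = 1302.905 L/min

1302.905 L/min


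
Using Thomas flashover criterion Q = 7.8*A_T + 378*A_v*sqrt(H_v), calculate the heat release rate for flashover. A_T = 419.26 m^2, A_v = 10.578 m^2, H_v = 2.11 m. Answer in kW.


7.8*A_T = 3270.228
sqrt(H_v) = 1.4526
378*A_v*sqrt(H_v) = 5808.1
Q = 3270.228 + 5808.1 = 9078.4 kW

9078.4 kW
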